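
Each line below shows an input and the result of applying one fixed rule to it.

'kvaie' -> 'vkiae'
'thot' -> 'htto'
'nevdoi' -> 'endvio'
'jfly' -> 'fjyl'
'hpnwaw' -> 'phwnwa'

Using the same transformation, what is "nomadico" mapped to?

onamidoc

Looking at the pairs, the operation is to swap each adjacent pair of characters (1↔2, 3↔4, ...).
For "nomadico" the result is "onamidoc".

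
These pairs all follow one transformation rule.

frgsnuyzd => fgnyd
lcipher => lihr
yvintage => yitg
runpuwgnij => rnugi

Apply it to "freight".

In each case the input is transformed by: keep every other character starting from the first (positions 1st, 3rd, 5th, ...).
For "freight" the result is "fegt".

fegt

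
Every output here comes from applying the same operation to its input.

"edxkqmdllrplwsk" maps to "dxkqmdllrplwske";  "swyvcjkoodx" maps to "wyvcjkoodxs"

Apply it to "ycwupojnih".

Looking at the pairs, the operation is to move the first character to the end.
Applying that to "ycwupojnih" gives "cwupojnihy".

cwupojnihy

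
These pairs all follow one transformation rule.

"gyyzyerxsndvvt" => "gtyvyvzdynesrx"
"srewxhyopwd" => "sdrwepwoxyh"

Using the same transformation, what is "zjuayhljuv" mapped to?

zvjuujalyh

The transformation: take characters alternately from the front and the back (1st, last, 2nd, 2nd-last, ...).
Doing the same to "zjuayhljuv": "zvjuujalyh".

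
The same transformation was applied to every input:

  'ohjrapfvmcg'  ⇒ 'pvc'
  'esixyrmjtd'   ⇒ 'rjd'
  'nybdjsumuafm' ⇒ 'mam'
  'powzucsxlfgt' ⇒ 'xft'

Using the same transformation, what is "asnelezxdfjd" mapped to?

The rule is to keep every other character starting from the second (positions 2nd, 4th, 6th, ...), then keep only the last 3 characters.
On "asnelezxdfjd" that produces "xfd".

xfd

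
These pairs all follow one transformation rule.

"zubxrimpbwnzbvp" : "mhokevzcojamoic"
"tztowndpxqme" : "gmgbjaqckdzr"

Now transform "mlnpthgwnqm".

zyacgutjadz

Looking at the pairs, the operation is to shift every letter 13 places forward in the alphabet (wrapping around) — i.e. ROT13.
Applying that to "mlnpthgwnqm" gives "zyacgutjadz".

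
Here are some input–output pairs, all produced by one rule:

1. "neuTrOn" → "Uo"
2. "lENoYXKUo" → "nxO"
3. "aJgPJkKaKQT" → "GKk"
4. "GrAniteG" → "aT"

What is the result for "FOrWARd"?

In each case the input is transformed by: flip the case of every letter, then keep one character in every 3, starting at position 3 (positions 3rd, 6th, 9th, ...).
Starting from "FOrWARd": after the first operation, "foRwarD"; after the second, "Rr".
(Check on "aJgPJkKaKQT": → "AjGpjKkAkqt" → "GKk" ✓)

Rr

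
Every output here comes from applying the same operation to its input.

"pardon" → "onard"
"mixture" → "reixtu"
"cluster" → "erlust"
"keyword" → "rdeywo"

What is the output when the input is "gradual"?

alradu

Each output is the input with this applied: delete the first character, then move the last 2 characters to the front (rotate right by 2).
For "gradual", step one produces "radual"; step two turns that into "alradu".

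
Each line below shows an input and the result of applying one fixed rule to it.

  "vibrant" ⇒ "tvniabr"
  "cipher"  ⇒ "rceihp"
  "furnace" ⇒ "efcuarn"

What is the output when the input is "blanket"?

tbelkan

The rule is to take characters alternately from the front and the back (1st, last, 2nd, 2nd-last, ...), then swap each adjacent pair of characters (1↔2, 3↔4, ...).
On "blanket": the first step gives "btleakn", and the second then gives "tbelkan".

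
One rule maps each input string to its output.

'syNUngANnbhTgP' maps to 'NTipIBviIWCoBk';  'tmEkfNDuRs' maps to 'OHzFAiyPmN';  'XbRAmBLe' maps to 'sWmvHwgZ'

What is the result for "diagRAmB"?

YDVBmvHw

The transformation: shift every letter 5 places backward in the alphabet (wrapping around), then flip the case of every letter.
Applying both steps to "diagRAmB": "ydvbMVhW", then "YDVBmvHw".
(Check on "tmEkfNDuRs": → "ohZfaIYpMn" → "OHzFAiyPmN" ✓)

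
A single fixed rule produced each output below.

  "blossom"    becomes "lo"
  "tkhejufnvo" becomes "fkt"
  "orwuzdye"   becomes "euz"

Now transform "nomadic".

cm

Rule — sort the characters into alphabetical order, then keep one character in every 3, starting at position 2 (positions 2nd, 5th, 8th, ...).
"nomadic" → "acdimno" → "cm".
(Check on "orwuzdye": → "deoruwyz" → "euz" ✓)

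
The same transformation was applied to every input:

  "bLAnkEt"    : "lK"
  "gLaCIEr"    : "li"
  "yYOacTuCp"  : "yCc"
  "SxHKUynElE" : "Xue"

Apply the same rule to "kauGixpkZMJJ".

AIKj

Each output is the input with this applied: flip the case of every letter, then keep one character in every 3, starting at position 2 (positions 2nd, 5th, 8th, ...).
Starting from "kauGixpkZMJJ": after the first operation, "KAUgIXPKzmjj"; after the second, "AIKj".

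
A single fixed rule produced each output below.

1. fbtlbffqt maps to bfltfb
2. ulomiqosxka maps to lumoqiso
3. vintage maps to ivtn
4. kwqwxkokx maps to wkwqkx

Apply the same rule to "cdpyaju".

Each output is the input with this applied: delete the last 3 characters, then swap each adjacent pair of characters (1↔2, 3↔4, ...).
"cdpyaju" → "dcyp".

dcyp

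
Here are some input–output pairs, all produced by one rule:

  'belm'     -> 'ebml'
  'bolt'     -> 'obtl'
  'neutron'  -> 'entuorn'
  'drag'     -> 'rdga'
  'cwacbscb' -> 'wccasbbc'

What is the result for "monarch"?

Each output is the input with this applied: swap each adjacent pair of characters (1↔2, 3↔4, ...).
For "monarch" the result is "omancrh".

omancrh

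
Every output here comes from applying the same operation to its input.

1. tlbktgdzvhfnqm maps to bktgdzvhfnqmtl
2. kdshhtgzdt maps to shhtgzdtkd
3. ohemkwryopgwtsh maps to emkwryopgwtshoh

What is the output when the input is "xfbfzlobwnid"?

bfzlobwnidxf

The rule is to move the first 2 characters to the end (rotate left by 2).
So "xfbfzlobwnid" becomes "bfzlobwnidxf".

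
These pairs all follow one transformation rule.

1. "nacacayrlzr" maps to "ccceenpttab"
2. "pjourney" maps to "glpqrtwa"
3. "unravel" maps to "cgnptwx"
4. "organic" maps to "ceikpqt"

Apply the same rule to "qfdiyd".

The transformation: sort the characters into alphabetical order, then shift every letter 2 places forward in the alphabet (wrapping around).
On "qfdiyd": the first step gives "ddfiqy", and the second then gives "ffhksa".

ffhksa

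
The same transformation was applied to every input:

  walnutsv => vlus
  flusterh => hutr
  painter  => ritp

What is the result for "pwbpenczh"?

hbecp

The pattern: swap the first and last characters, then keep every other character starting from the first (positions 1st, 3rd, 5th, ...).
Starting from "pwbpenczh": after the first operation, "hwbpenczp"; after the second, "hbecp".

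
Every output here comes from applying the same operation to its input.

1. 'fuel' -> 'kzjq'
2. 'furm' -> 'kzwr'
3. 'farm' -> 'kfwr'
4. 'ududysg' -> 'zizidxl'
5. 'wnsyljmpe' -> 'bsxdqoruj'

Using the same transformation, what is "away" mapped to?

fbfd

Looking at the pairs, the operation is to shift every letter 5 places forward in the alphabet (wrapping around).
On "away" that produces "fbfd".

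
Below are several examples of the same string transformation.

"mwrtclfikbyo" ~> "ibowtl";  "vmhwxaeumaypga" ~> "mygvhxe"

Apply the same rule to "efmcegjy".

The rule is to swap the front and back halves of the string, then keep every other character starting from the second (positions 2nd, 4th, 6th, ...).
Working it through for "efmcegjy": intermediate "egjyefmc", final "gyfc".

gyfc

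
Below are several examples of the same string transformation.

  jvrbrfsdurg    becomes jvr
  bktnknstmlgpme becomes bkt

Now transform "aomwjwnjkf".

aom

Looking at the pairs, the operation is to keep only the first 3 characters.
So "aomwjwnjkf" becomes "aom".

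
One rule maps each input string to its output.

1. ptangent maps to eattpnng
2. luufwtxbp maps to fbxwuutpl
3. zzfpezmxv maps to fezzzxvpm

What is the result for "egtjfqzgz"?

The rule is to sort the characters into reverse alphabetical order, then move the last 2 characters to the front (rotate right by 2).
On "egtjfqzgz": the first step gives "zztqjggfe", and the second then gives "fezztqjgg".

fezztqjgg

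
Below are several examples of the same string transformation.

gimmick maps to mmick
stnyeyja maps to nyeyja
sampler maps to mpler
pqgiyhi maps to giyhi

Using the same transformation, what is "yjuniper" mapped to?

Looking at the pairs, the operation is to delete the first 2 characters.
Doing the same to "yjuniper": "uniper".

uniper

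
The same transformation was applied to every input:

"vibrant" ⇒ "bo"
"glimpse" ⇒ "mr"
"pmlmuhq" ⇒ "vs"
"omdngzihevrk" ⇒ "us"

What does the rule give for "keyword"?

Each output is the input with this applied: shift every letter 6 places forward in the alphabet (wrapping around), then keep only the first 2 characters.
"keyword" → "qkecuxj" → "qk".

qk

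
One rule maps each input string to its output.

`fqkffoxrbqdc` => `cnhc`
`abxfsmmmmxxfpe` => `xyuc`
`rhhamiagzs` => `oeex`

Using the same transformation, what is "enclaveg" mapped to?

The transformation: shift every letter 3 places backward in the alphabet (wrapping around), then keep only the first 4 characters.
For "enclaveg", step one produces "bkzixsbd"; step two turns that into "bkzi".

bkzi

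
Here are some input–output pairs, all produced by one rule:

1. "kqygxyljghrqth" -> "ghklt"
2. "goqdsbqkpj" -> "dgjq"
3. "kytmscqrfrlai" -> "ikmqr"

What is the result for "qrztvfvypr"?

qrtv

The rule is to keep one character in every 3, starting at position 1 (positions 1st, 4th, 7th, ...), then sort the characters into alphabetical order.
"qrztvfvypr" → "qtvr" → "qrtv".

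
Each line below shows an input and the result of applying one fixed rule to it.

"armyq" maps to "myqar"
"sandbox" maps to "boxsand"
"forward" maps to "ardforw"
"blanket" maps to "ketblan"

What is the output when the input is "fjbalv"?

The transformation: move the last 3 characters to the front (rotate right by 3).
Applying that to "fjbalv" gives "alvfjb".

alvfjb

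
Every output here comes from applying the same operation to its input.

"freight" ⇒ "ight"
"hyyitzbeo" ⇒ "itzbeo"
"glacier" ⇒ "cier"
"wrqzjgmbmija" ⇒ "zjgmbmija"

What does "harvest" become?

Each output is the input with this applied: delete the first 3 characters.
On "harvest" that produces "vest".

vest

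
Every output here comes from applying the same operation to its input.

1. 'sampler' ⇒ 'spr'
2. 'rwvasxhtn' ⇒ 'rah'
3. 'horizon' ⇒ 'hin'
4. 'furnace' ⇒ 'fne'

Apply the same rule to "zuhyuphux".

The rule is to keep one character in every 3, starting at position 1 (positions 1st, 4th, 7th, ...).
"zuhyuphux" → "zyh".

zyh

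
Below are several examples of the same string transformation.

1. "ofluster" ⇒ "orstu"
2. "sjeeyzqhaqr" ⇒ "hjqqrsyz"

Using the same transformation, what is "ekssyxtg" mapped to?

sstxy

Each output is the input with this applied: sort the characters into alphabetical order, then delete the first 3 characters.
So "ekssyxtg" becomes "sstxy".
(Check on "ofluster": → "eflorstu" → "orstu" ✓)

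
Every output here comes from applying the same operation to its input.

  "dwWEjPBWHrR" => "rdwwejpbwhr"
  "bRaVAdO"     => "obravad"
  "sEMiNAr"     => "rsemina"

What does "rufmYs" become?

srufmy

Looking at the pairs, the operation is to move the last character to the front, then convert every letter to lowercase.
Starting from "rufmYs": after the first operation, "srufmY"; after the second, "srufmy".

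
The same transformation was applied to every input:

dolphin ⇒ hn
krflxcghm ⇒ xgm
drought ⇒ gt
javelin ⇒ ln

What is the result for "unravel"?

vl

The rule is to keep every other character starting from the first (positions 1st, 3rd, 5th, ...), then delete the first 2 characters.
Applying both steps to "unravel": "urvl", then "vl".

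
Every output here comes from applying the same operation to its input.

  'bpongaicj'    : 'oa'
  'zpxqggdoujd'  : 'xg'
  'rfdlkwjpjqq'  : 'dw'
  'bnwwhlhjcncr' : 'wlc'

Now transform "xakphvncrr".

kv

Rule — keep one character in every 3, starting at position 3 (positions 3rd, 6th, 9th, ...), then delete the last character.
Starting from "xakphvncrr": after the first operation, "kvr"; after the second, "kv".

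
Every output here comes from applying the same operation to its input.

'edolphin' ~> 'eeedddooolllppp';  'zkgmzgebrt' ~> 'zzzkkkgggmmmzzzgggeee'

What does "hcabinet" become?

hhhcccaaabbbiii

Looking at the pairs, the operation is to delete the last 3 characters, then repeat every character 3 times.
"hcabinet" → "hcabi" → "hhhcccaaabbbiii".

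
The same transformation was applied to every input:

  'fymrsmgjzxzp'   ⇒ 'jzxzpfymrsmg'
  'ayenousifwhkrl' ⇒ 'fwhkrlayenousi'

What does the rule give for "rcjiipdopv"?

The transformation: move the first character to the end, then swap the front and back halves of the string.
Working it through for "rcjiipdopv": intermediate "cjiipdopvr", final "dopvrcjiip".
(Check on "ayenousifwhkrl": → "yenousifwhkrla" → "fwhkrlayenousi" ✓)

dopvrcjiip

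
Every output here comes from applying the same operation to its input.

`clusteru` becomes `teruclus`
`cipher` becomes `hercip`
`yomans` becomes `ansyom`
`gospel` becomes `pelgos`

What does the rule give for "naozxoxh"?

The rule is to swap the front and back halves of the string.
For "naozxoxh" the result is "xoxhnaoz".

xoxhnaoz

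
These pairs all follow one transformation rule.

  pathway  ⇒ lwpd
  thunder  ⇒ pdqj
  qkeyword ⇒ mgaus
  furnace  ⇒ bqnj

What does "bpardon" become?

Each output is the input with this applied: delete the last 3 characters, then shift every letter 4 places backward in the alphabet (wrapping around).
On "bpardon": the first step gives "bpar", and the second then gives "xlwn".

xlwn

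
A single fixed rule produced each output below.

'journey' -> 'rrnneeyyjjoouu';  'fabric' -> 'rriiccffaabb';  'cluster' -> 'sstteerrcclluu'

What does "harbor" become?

The transformation: move the first 3 characters to the end (rotate left by 3), then double every character.
"harbor" → "borhar" → "bboorrhhaarr".

bboorrhhaarr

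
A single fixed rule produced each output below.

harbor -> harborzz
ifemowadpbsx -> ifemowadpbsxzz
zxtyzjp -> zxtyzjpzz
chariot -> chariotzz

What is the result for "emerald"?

emeraldzz

Looking at the pairs, the operation is to append "zz".
"emerald" → "emeraldzz".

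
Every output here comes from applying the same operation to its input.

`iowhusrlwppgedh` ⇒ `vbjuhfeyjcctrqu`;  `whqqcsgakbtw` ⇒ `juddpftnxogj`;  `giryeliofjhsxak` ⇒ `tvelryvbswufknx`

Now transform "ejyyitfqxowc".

rwllvgsdkbjp

The rule is to shift every letter 13 places forward in the alphabet (wrapping around) — i.e. ROT13.
Applying that to "ejyyitfqxowc" gives "rwllvgsdkbjp".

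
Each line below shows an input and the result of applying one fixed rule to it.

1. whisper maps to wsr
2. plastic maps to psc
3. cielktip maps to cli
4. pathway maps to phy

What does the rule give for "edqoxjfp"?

eof

The pattern: keep one character in every 3, starting at position 1 (positions 1st, 4th, 7th, ...).
For "edqoxjfp" the result is "eof".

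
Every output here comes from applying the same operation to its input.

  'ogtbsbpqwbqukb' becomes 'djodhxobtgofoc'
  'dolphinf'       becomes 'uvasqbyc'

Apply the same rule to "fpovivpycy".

Looking at the pairs, the operation is to shift every letter 13 places forward in the alphabet (wrapping around) — i.e. ROT13, then swap the front and back halves of the string.
"fpovivpycy" → "scbiviclpl" → "iclplscbiv".

iclplscbiv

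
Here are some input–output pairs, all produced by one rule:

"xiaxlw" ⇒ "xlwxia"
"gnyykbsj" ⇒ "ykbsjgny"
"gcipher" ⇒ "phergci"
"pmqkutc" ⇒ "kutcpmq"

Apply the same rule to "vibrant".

rantvib

What's happening: move the first 3 characters to the end (rotate left by 3).
"vibrant" → "rantvib".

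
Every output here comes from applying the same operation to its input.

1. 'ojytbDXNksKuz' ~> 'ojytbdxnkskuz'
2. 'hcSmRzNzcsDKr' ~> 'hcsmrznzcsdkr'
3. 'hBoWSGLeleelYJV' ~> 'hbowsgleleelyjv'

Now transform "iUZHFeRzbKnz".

Each output is the input with this applied: convert every letter to lowercase.
Doing the same to "iUZHFeRzbKnz": "iuzhferzbknz".

iuzhferzbknz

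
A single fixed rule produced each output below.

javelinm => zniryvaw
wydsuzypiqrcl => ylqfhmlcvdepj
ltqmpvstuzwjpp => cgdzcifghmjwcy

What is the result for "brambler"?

The transformation: shift every letter 13 places forward in the alphabet (wrapping around) — i.e. ROT13, then swap the first and last characters.
For "brambler" the result is "eenzoyro".

eenzoyro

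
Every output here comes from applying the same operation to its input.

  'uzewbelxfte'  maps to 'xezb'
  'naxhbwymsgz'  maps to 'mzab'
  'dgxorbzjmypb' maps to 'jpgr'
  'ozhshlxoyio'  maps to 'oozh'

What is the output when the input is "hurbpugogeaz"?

oaup

Rule — keep one character in every 3, starting at position 2 (positions 2nd, 5th, 8th, ...), then move the first 2 characters to the end (rotate left by 2).
"hurbpugogeaz" → "upoa" → "oaup".
(Check on "uzewbelxfte": → "zbxe" → "xezb" ✓)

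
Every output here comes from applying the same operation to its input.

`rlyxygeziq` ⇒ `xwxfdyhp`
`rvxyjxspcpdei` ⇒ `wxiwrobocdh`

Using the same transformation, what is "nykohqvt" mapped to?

jngpus

In each case the input is transformed by: shift every letter 1 place backward in the alphabet (wrapping around), then delete the first 2 characters.
Starting from "nykohqvt": after the first operation, "mxjngpus"; after the second, "jngpus".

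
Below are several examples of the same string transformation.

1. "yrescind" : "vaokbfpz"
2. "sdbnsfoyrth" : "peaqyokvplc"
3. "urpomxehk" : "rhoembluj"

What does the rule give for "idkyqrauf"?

fcarhxvon

What's happening: shift every letter 3 places backward in the alphabet (wrapping around), then take characters alternately from the front and the back (1st, last, 2nd, 2nd-last, ...).
Working it through for "idkyqrauf": intermediate "fahvnoxrc", final "fcarhxvon".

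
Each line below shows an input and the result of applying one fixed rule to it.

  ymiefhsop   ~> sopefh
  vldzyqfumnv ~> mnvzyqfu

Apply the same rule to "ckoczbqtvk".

What's happening: delete the first 3 characters, then move the last 3 characters to the front (rotate right by 3).
So "ckoczbqtvk" becomes "tvkczbq".

tvkczbq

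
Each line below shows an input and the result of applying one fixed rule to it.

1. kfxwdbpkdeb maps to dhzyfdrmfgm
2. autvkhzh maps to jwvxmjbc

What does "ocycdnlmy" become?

The pattern: shift every letter 2 places forward in the alphabet (wrapping around), then swap the first and last characters.
Applying both steps to "ocycdnlmy": "qeaefpnoa", then "aeaefpnoq".

aeaefpnoq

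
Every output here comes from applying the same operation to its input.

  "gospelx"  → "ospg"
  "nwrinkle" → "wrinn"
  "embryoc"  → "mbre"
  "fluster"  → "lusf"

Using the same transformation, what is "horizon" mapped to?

orih

The pattern: delete the last 3 characters, then move the first character to the end.
Applying both steps to "horizon": "hori", then "orih".
(Check on "embryoc": → "embr" → "mbre" ✓)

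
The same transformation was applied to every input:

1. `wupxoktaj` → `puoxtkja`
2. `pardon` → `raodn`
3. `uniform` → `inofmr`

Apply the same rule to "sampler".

malpre

What's happening: delete the first character, then swap each adjacent pair of characters (1↔2, 3↔4, ...).
Starting from "sampler": after the first operation, "ampler"; after the second, "malpre".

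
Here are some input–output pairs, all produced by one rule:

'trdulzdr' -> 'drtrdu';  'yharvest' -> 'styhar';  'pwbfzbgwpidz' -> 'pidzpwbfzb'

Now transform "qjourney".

Rule — swap the front and back halves of the string, then delete the first 2 characters.
For "qjourney", step one produces "rneyqjou"; step two turns that into "eyqjou".

eyqjou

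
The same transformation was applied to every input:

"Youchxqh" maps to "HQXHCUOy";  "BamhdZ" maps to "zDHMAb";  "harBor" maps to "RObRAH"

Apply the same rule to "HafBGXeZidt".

TDIzExgbFAh

Rule — flip the case of every letter, then reverse the string.
On "HafBGXeZidt": the first step gives "hAFbgxEzIDT", and the second then gives "TDIzExgbFAh".
(Check on "harBor": → "HARbOR" → "RObRAH" ✓)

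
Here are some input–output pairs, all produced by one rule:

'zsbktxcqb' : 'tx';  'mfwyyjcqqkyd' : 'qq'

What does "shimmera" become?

mm

Looking at the pairs, the operation is to move the last 3 characters to the front (rotate right by 3), then keep only the last 2 characters.
Applying that to "shimmera" gives "mm".
(Check on "mfwyyjcqqkyd": → "kydmfwyyjcqq" → "qq" ✓)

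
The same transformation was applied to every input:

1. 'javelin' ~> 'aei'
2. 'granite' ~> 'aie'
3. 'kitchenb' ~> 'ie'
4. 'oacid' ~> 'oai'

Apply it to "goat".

oa

In each case the input is transformed by: keep only the vowels.
So "goat" becomes "oa".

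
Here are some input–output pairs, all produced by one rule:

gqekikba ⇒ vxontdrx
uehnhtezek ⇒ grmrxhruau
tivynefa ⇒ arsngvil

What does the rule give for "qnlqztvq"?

The transformation: swap the front and back halves of the string, then shift every letter 13 places forward in the alphabet (wrapping around) — i.e. ROT13.
So "qnlqztvq" becomes "mgiddayd".
(Check on "uehnhtezek": → "tezekuehnh" → "grmrxhruau" ✓)

mgiddayd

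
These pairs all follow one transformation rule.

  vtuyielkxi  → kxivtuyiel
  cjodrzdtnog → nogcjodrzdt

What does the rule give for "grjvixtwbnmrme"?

rmegrjvixtwbnm

The transformation: move the last 3 characters to the front (rotate right by 3).
"grjvixtwbnmrme" → "rmegrjvixtwbnm".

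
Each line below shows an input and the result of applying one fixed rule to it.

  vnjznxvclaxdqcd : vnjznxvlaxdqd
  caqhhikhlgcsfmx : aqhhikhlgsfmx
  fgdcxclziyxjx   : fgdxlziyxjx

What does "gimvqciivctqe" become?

Each output is the input with this applied: remove every "c".
So "gimvqciivctqe" becomes "gimvqiivtqe".

gimvqiivtqe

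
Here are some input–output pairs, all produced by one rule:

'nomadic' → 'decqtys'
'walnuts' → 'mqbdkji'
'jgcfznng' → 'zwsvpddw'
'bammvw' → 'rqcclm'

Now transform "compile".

Each output is the input with this applied: shift every letter 10 places backward in the alphabet (wrapping around).
On "compile" that produces "secfybu".

secfybu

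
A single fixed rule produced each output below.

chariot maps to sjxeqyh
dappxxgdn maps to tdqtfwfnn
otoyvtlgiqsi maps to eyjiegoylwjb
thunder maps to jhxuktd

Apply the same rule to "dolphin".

The transformation: take characters alternately from the front and the back (1st, last, 2nd, 2nd-last, ...), then shift every letter 10 places backward in the alphabet (wrapping around).
Working it through for "dolphin": intermediate "dnoilhp", final "tdeybxf".

tdeybxf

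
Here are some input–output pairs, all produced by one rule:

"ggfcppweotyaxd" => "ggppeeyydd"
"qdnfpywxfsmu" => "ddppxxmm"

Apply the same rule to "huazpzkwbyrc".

The pattern: keep one character in every 3, starting at position 2 (positions 2nd, 5th, 8th, ...), then double every character.
Starting from "huazpzkwbyrc": after the first operation, "upwr"; after the second, "uuppwwrr".

uuppwwrr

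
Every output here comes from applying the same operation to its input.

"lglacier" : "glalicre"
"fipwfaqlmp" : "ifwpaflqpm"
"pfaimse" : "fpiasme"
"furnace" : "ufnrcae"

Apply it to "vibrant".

ivrbnat

The transformation: swap each adjacent pair of characters (1↔2, 3↔4, ...).
Applying that to "vibrant" gives "ivrbnat".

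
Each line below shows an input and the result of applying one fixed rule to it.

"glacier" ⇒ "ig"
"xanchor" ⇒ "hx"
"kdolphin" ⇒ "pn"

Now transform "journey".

nj

The transformation: move the first 2 characters to the end (rotate left by 2), then keep one character in every 3, starting at position 3 (positions 3rd, 6th, 9th, ...).
"journey" → "urneyjo" → "nj".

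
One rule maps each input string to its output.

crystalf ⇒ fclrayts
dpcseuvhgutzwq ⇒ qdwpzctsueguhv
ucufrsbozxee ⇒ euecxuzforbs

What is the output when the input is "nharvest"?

The pattern: reverse the string, then take characters alternately from the front and the back (1st, last, 2nd, 2nd-last, ...).
"nharvest" → "tsevrahn" → "tnsheavr".
(Check on "crystalf": → "flatsyrc" → "fclrayts" ✓)

tnsheavr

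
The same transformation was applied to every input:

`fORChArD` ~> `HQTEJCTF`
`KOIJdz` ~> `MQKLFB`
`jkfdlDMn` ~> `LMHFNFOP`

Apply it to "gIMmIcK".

Each output is the input with this applied: shift every letter 2 places forward in the alphabet (wrapping around), then convert every letter to uppercase.
So "gIMmIcK" becomes "IKOOKEM".

IKOOKEM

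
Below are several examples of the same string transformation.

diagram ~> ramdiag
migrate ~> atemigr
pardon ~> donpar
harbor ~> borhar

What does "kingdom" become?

domking

Each output is the input with this applied: move the last 3 characters to the front (rotate right by 3).
Doing the same to "kingdom": "domking".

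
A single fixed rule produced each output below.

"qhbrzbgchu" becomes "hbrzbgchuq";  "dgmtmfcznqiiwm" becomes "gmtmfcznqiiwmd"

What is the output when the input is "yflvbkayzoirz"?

flvbkayzoirzy

In each case the input is transformed by: move the first character to the end.
For "yflvbkayzoirz" the result is "flvbkayzoirzy".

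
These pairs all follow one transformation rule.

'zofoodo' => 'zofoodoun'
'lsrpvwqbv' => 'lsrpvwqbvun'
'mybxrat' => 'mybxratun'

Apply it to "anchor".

anchorun

Each output is the input with this applied: append "un".
So "anchor" becomes "anchorun".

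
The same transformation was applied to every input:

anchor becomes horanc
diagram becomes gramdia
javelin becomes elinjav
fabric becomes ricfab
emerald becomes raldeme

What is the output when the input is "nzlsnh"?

snhnzl

The pattern: move the first 3 characters to the end (rotate left by 3).
So "nzlsnh" becomes "snhnzl".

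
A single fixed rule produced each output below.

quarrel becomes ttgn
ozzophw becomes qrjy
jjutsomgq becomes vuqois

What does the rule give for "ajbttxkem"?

vvzmgo

What's happening: delete the first 3 characters, then shift every letter 2 places forward in the alphabet (wrapping around).
"ajbttxkem" → "ttxkem" → "vvzmgo".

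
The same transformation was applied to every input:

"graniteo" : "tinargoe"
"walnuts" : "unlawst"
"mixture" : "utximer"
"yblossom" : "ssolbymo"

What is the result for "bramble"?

Looking at the pairs, the operation is to move the last 2 characters to the front (rotate right by 2), then reverse the string.
"bramble" → "bmarbel".

bmarbel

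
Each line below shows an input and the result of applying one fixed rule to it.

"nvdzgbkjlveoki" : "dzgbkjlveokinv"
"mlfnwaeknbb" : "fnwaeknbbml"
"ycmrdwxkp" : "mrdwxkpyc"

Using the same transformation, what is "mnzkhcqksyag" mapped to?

zkhcqksyagmn

In each case the input is transformed by: move the first 2 characters to the end (rotate left by 2).
For "mnzkhcqksyag" the result is "zkhcqksyagmn".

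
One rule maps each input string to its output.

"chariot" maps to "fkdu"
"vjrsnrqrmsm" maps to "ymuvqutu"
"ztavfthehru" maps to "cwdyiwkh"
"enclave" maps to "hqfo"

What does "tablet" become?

The pattern: shift every letter 3 places forward in the alphabet (wrapping around), then delete the last 3 characters.
Working it through for "tablet": intermediate "wdeohw", final "wde".

wde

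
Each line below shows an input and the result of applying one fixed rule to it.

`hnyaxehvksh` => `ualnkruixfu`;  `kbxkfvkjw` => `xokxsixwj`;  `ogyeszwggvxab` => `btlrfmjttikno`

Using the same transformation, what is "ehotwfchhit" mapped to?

rubgjspuuvg

Looking at the pairs, the operation is to shift every letter 13 places forward in the alphabet (wrapping around) — i.e. ROT13.
Doing the same to "ehotwfchhit": "rubgjspuuvg".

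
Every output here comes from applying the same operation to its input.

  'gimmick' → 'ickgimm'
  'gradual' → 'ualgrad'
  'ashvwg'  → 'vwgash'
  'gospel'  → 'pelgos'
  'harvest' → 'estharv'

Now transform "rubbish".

ishrubb

The pattern: move the last 3 characters to the front (rotate right by 3).
"rubbish" → "ishrubb".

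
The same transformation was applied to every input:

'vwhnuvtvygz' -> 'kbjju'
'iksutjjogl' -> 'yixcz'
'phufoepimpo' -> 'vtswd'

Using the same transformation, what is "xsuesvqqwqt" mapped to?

gsjee

What's happening: shift every letter 12 places backward in the alphabet (wrapping around), then keep every other character starting from the second (positions 2nd, 4th, 6th, ...).
"xsuesvqqwqt" → "lgisgjeekeh" → "gsjee".
(Check on "iksutjjogl": → "wygihxxcuz" → "yixcz" ✓)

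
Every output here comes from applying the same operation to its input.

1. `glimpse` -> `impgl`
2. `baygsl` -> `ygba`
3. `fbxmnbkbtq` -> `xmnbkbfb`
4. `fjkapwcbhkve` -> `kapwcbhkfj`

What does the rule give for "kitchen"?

tchki

Rule — delete the last 2 characters, then move the first 2 characters to the end (rotate left by 2).
Applying that to "kitchen" gives "tchki".
(Check on "glimpse": → "glimp" → "impgl" ✓)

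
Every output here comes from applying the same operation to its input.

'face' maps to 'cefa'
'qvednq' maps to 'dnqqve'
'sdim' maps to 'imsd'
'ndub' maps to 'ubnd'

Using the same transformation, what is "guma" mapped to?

The transformation: swap the front and back halves of the string.
So "guma" becomes "magu".

magu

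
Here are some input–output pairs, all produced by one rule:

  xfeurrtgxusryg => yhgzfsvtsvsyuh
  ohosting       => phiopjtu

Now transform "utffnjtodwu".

Rule — shift every letter 1 place forward in the alphabet (wrapping around), then take characters alternately from the front and the back (1st, last, 2nd, 2nd-last, ...).
Applying that to "utffnjtodwu" gives "vvuxgegpouk".

vvuxgegpouk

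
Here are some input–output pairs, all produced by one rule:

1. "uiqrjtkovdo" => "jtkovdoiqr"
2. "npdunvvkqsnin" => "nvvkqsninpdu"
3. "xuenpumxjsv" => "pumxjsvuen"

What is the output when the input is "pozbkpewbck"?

Looking at the pairs, the operation is to delete the first character, then move the first 3 characters to the end (rotate left by 3).
Applying both steps to "pozbkpewbck": "ozbkpewbck", then "kpewbckozb".

kpewbckozb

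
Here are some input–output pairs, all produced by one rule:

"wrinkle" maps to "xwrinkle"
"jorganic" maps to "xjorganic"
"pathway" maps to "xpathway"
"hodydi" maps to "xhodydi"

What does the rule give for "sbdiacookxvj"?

xsbdiacookxvj

What's happening: prepend "x".
"sbdiacookxvj" → "xsbdiacookxvj".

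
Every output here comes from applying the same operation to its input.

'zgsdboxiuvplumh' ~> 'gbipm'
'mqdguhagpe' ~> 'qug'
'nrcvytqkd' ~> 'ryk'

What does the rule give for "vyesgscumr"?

The pattern: keep one character in every 3, starting at position 2 (positions 2nd, 5th, 8th, ...).
Applying that to "vyesgscumr" gives "ygu".

ygu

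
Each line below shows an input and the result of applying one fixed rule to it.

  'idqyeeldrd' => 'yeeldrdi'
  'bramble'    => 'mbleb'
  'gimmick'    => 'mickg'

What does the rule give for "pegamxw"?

Each output is the input with this applied: move the first 3 characters to the end (rotate left by 3), then delete the last 2 characters.
Starting from "pegamxw": after the first operation, "amxwpeg"; after the second, "amxwp".

amxwp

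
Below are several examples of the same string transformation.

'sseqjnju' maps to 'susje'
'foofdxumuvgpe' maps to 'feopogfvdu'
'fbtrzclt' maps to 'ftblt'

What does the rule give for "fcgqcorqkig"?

fgcigkqq

Looking at the pairs, the operation is to take characters alternately from the front and the back (1st, last, 2nd, 2nd-last, ...), then delete the last 3 characters.
Applying that to "fcgqcorqkig" gives "fgcigkqq".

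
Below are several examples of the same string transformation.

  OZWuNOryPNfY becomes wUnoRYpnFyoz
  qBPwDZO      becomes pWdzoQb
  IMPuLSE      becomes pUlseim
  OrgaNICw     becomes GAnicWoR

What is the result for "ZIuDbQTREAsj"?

UdBqtreaSJzi

Each output is the input with this applied: move the first 2 characters to the end (rotate left by 2), then flip the case of every letter.
Applying that to "ZIuDbQTREAsj" gives "UdBqtreaSJzi".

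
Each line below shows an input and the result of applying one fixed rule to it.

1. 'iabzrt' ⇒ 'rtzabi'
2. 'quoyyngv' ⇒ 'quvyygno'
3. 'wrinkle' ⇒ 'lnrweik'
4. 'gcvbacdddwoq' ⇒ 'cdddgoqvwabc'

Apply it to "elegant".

Looking at the pairs, the operation is to sort the characters into alphabetical order, then move the first 3 characters to the end (rotate left by 3).
Applying that to "elegant" gives "glntaee".

glntaee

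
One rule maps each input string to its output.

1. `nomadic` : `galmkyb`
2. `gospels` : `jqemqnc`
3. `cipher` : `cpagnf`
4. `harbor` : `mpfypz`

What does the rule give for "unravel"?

cjslpyt

The transformation: move the last 2 characters to the front (rotate right by 2), then shift every letter 2 places backward in the alphabet (wrapping around).
Working it through for "unravel": intermediate "elunrav", final "cjslpyt".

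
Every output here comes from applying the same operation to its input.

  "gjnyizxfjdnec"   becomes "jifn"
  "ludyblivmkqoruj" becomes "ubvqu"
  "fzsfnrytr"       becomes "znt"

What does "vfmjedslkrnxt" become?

feln

In each case the input is transformed by: keep one character in every 3, starting at position 2 (positions 2nd, 5th, 8th, ...).
On "vfmjedslkrnxt" that produces "feln".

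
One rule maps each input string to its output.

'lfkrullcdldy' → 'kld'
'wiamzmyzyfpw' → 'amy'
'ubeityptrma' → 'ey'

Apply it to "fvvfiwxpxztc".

vwx

The pattern: delete the last 3 characters, then keep one character in every 3, starting at position 3 (positions 3rd, 6th, 9th, ...).
On "fvvfiwxpxztc" that produces "vwx".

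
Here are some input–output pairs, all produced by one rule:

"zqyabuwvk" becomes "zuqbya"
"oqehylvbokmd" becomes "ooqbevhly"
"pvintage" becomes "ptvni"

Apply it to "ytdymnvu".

The pattern: delete the last 3 characters, then take characters alternately from the front and the back (1st, last, 2nd, 2nd-last, ...).
On "ytdymnvu": the first step gives "ytdym", and the second then gives "ymtyd".

ymtyd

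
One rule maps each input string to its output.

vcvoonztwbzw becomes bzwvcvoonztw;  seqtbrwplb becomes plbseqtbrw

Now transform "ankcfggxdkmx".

Rule — move the last 3 characters to the front (rotate right by 3).
"ankcfggxdkmx" → "kmxankcfggxd".

kmxankcfggxd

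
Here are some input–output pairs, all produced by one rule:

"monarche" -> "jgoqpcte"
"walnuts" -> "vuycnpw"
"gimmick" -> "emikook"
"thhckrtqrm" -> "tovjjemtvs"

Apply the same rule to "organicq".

The transformation: move the last 2 characters to the front (rotate right by 2), then shift every letter 2 places forward in the alphabet (wrapping around).
On "organicq": the first step gives "cqorgani", and the second then gives "esqticpk".

esqticpk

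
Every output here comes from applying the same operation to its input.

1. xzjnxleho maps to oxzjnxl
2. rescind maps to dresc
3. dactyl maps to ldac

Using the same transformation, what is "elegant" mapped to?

teleg

The transformation: move the last 3 characters to the front (rotate right by 3), then delete the first 2 characters.
For "elegant", step one produces "anteleg"; step two turns that into "teleg".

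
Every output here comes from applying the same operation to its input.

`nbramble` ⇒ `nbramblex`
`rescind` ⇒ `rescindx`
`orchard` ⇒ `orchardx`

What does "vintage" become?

vintagex

The rule is to append "x".
So "vintage" becomes "vintagex".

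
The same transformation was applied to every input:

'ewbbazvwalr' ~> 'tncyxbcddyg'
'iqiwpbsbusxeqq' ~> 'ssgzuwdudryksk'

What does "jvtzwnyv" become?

In each case the input is transformed by: reverse the string, then shift every letter 2 places forward in the alphabet (wrapping around).
On "jvtzwnyv" that produces "xapybvxl".

xapybvxl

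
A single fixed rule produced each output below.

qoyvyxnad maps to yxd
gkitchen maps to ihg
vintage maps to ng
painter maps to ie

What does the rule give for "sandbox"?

Each output is the input with this applied: move the first character to the end, then keep one character in every 3, starting at position 2 (positions 2nd, 5th, 8th, ...).
Applying that to "sandbox" gives "no".

no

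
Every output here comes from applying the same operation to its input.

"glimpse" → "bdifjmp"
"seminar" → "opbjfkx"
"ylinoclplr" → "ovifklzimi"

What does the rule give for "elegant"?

Rule — move the last character to the front, then shift every letter 3 places backward in the alphabet (wrapping around).
Starting from "elegant": after the first operation, "telegan"; after the second, "qbibdxk".

qbibdxk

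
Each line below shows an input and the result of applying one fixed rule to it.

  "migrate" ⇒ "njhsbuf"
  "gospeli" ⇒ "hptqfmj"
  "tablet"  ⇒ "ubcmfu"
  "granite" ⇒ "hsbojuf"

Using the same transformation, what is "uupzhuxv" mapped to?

What's happening: shift every letter 1 place forward in the alphabet (wrapping around).
Applying that to "uupzhuxv" gives "vvqaivyw".

vvqaivyw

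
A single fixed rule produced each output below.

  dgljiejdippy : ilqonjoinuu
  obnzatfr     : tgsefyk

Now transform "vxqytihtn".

Rule — shift every letter 5 places forward in the alphabet (wrapping around), then delete the last character.
Applying both steps to "vxqytihtn": "acvdynmys", then "acvdynmy".

acvdynmy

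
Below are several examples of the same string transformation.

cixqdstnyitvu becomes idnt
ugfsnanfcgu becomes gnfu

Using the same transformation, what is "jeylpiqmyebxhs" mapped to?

epmbs

Rule — keep one character in every 3, starting at position 2 (positions 2nd, 5th, 8th, ...).
On "jeylpiqmyebxhs" that produces "epmbs".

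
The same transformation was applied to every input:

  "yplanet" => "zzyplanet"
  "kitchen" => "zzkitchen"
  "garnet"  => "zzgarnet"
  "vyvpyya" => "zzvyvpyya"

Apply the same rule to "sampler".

What's happening: prepend "zz".
Applying that to "sampler" gives "zzsampler".

zzsampler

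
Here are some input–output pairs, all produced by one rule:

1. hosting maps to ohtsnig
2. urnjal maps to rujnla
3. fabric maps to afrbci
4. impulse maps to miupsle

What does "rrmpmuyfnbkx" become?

rrpmumfybnxk

The transformation: swap each adjacent pair of characters (1↔2, 3↔4, ...).
"rrmpmuyfnbkx" → "rrpmumfybnxk".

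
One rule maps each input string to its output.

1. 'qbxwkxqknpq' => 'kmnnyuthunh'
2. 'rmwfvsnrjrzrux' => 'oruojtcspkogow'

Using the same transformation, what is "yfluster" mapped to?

Rule — shift every letter 3 places backward in the alphabet (wrapping around), then move the last 3 characters to the front (rotate right by 3).
Starting from "yfluster": after the first operation, "vcirpqbo"; after the second, "qbovcirp".
(Check on "rmwfvsnrjrzrux": → "ojtcspkogoworu" → "oruojtcspkogow" ✓)

qbovcirp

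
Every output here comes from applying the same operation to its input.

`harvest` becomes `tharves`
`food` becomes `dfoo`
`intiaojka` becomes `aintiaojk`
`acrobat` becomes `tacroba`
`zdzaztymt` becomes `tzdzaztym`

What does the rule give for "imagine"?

eimagin

Rule — move the last character to the front.
So "imagine" becomes "eimagin".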